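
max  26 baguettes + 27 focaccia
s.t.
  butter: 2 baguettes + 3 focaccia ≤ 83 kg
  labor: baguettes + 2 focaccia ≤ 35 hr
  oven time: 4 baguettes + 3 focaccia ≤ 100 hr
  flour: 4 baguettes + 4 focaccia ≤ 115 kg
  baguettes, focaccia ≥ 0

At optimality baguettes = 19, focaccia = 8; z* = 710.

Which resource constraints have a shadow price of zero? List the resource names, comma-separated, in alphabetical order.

butter: 62/83 (slack 21)
labor: 35/35 (binding)
oven time: 100/100 (binding)
flour: 108/115 (slack 7)
By complementary slackness, a constraint with positive slack has shadow price 0 → butter, flour.

butter, flour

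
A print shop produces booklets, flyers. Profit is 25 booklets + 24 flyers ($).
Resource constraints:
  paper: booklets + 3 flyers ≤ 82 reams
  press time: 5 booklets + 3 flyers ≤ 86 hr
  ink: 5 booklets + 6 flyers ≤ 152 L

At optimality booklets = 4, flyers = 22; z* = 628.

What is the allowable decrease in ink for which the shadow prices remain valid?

Binding constraints: press time, ink. The basis is B = [[5,3],[5,6]] with det 15.
Per unit decrease in ink, x* moves by d = (0.2, -0.3333).
The basis stays optimal until flyers reaches 0; allowable decrease = 66 L.

66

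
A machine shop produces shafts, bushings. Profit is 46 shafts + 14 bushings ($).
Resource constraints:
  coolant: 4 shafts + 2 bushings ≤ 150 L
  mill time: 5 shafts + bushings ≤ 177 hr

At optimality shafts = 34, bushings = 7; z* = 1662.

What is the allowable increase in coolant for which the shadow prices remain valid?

204

Binding constraints: coolant, mill time. The basis is B = [[4,2],[5,1]] with det -6.
Per unit increase in coolant, x* moves by d = (-0.1667, 0.8333).
The basis stays optimal until shafts reaches 0; allowable increase = 204 L.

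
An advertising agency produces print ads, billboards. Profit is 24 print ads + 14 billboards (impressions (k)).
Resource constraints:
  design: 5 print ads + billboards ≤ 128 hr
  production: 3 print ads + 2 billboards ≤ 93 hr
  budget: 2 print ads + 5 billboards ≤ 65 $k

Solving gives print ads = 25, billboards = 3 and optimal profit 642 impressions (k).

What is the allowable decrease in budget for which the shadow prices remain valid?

Binding constraints: design, budget. The basis is B = [[5,1],[2,5]] with det 23.
Per unit decrease in budget, x* moves by d = (0.0435, -0.2174).
The basis stays optimal until billboards reaches 0; allowable decrease = 13.8 $k.

13.8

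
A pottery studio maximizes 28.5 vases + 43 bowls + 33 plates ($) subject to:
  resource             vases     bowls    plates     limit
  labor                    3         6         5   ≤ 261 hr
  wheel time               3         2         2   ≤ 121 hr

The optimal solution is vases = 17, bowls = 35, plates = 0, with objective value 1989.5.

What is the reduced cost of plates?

Both labor and wheel time are binding at x*.
From A_Bᵀ y = c: 3·y_labor + 3·y_wheel time = 28.5; 6·y_labor + 2·y_wheel time = 43.
Solving: y_labor = 6, y_wheel time = 3.5.
Reduced cost of plates: c₃ − yᵀa₃ = 33 − (6·5 + 3.5·2) = 33 − 37 = -4.

-4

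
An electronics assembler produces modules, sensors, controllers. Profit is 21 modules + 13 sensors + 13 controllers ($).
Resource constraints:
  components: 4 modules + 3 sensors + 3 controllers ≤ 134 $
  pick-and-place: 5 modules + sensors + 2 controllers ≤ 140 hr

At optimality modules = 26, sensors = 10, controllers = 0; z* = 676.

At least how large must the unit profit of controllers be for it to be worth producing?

At the optimum: components uses 134 of 134 (binding); pick-and-place uses 140 of 140 (binding).
The binding rows give the dual system: 4·y_components + 5·y_pick-and-place = 21 and 3·y_components + 1·y_pick-and-place = 13.
This yields shadow prices y_components = 4, y_pick-and-place = 1.
controllers enters the basis when its profit ≥ yᵀa₃ = 4·3 + 1·2 = 14.

14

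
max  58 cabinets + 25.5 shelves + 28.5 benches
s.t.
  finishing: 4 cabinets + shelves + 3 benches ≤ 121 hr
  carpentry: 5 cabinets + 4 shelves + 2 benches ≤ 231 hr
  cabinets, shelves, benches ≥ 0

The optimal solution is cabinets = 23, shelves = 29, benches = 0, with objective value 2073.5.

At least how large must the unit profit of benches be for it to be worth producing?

Both finishing and carpentry are binding at x*.
The binding rows give the dual system: 4·y_finishing + 5·y_carpentry = 58 and 1·y_finishing + 4·y_carpentry = 25.5.
Solving: y_finishing = 9.5, y_carpentry = 4.
benches enters the basis when its profit ≥ yᵀa₃ = 9.5·3 + 4·2 = 36.5.

36.5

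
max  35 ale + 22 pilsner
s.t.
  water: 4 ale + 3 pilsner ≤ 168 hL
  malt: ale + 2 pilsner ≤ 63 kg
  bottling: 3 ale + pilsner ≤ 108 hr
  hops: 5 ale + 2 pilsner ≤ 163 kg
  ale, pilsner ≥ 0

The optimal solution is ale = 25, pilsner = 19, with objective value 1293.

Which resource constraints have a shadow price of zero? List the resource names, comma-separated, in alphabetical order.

bottling, water

water: 157/168 (slack 11)
malt: 63/63 (binding)
bottling: 94/108 (slack 14)
hops: 163/163 (binding)
By complementary slackness, a constraint with positive slack has shadow price 0 → bottling, water.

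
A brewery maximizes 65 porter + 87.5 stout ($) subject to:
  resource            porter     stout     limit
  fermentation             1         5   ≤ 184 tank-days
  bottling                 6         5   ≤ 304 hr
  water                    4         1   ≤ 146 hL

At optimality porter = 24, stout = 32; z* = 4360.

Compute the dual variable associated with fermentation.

Check each constraint at x*: fermentation 184/184 (tight); bottling 304/304 (tight); water 128/146 (slack 18).
Since water is not tight, its dual is 0.
From A_Bᵀ y = c: 1·y_fermentation + 6·y_bottling = 65; 5·y_fermentation + 5·y_bottling = 87.5.
Solving: y_fermentation = 8, y_bottling = 9.5.
Shadow price of fermentation = 8.

8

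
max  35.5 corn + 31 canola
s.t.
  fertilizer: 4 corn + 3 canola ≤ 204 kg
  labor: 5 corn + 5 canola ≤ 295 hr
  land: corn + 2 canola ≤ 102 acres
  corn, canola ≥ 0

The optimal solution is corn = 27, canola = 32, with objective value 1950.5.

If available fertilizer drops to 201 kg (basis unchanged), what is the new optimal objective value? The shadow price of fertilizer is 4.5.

1937

Δb = -3, so new z* = 1950.5 + (4.5)·(-3) = 1950.5 − 13.5 = 1937.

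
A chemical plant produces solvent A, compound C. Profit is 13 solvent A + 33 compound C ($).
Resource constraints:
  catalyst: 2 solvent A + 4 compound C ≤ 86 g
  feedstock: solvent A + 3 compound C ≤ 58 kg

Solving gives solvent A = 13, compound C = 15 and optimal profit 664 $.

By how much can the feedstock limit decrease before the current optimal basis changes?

Binding constraints: catalyst, feedstock. The basis is B = [[2,4],[1,3]] with det 2.
Per unit decrease in feedstock, x* moves by d = (2, -1).
The basis stays optimal until compound C reaches 0; allowable decrease = 15 kg.

15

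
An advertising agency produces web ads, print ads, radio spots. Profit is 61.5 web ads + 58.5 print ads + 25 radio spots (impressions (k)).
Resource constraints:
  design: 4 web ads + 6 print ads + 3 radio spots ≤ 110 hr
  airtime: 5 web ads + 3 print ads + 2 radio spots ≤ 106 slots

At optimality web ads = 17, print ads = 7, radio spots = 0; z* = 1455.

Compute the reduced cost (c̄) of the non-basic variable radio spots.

Both design and airtime are binding at x*.
The binding rows give the dual system: 4·y_design + 5·y_airtime = 61.5 and 6·y_design + 3·y_airtime = 58.5.
Solving: y_design = 6, y_airtime = 7.5.
Reduced cost of radio spots: c₃ − yᵀa₃ = 25 − (6·3 + 7.5·2) = 25 − 33 = -8.

-8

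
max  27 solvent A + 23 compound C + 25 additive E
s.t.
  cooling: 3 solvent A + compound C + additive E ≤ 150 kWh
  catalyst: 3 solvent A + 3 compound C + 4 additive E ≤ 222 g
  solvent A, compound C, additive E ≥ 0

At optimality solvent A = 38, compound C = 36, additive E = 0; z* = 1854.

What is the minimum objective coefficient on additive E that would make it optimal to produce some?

30

Check each constraint at x*: cooling 150/150 (tight); catalyst 222/222 (tight).
Dual feasibility on the basic columns requires 3·y_cooling + 3·y_catalyst = 27, 1·y_cooling + 3·y_catalyst = 23.
Solving: y_cooling = 2, y_catalyst = 7.
additive E enters the basis when its profit ≥ yᵀa₃ = 2·1 + 7·4 = 30.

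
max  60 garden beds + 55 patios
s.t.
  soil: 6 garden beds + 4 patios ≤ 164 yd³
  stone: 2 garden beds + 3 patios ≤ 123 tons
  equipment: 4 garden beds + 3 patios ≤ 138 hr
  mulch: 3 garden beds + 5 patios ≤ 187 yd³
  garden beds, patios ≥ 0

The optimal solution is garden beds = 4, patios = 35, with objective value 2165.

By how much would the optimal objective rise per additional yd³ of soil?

7.5

Check each constraint at x*: soil 164/164 (tight); stone 113/123 (slack 10); equipment 121/138 (slack 17); mulch 187/187 (tight).
By complementary slackness, y = 0 for the non-binding constraints.
The binding rows give the dual system: 6·y_soil + 3·y_mulch = 60 and 4·y_soil + 5·y_mulch = 55.
This yields shadow prices y_soil = 7.5, y_mulch = 5.
Shadow price of soil = 7.5.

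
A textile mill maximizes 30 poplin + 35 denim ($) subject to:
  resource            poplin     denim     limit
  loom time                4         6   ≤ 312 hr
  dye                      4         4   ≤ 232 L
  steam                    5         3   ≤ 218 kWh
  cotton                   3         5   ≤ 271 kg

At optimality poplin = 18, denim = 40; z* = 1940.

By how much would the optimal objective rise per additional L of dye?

Check each constraint at x*: loom time 312/312 (tight); dye 232/232 (tight); steam 210/218 (slack 8); cotton 254/271 (slack 17).
By complementary slackness, y = 0 for the non-binding constraints.
From A_Bᵀ y = c: 4·y_loom time + 4·y_dye = 30; 6·y_loom time + 4·y_dye = 35.
Solving: y_loom time = 2.5, y_dye = 5.
Shadow price of dye = 5.

5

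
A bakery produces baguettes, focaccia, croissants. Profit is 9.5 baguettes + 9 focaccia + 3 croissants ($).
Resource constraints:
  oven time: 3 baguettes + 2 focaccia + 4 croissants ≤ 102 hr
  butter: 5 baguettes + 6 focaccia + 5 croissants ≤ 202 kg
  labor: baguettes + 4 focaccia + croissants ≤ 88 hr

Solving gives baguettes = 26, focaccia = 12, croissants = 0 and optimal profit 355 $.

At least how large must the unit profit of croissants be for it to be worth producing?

11

Binding: oven time and butter. Non-binding: labor (14 unused).
Slack constraints have shadow price 0 (complementary slackness).
From A_Bᵀ y = c: 3·y_oven time + 5·y_butter = 9.5; 2·y_oven time + 6·y_butter = 9.
This yields shadow prices y_oven time = 1.5, y_butter = 1.
croissants enters the basis when its profit ≥ yᵀa₃ = 1.5·4 + 1·5 = 11.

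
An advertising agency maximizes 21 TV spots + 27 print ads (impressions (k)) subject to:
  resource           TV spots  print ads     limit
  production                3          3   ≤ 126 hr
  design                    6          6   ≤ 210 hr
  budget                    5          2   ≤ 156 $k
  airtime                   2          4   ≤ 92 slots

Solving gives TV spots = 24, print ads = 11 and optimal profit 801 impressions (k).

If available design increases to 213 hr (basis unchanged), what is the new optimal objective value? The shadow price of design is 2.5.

Δb = 3, so new z* = 801 + (2.5)·(3) = 801 + 7.5 = 808.5.

808.5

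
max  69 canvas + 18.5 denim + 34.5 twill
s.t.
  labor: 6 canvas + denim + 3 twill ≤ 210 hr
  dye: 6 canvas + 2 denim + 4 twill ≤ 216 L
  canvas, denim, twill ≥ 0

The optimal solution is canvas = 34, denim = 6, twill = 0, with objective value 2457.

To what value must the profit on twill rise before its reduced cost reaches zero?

Check each constraint at x*: labor 210/210 (tight); dye 216/216 (tight).
Dual feasibility on the basic columns requires 6·y_labor + 6·y_dye = 69, 1·y_labor + 2·y_dye = 18.5.
Solving: y_labor = 4.5, y_dye = 7.
twill enters the basis when its profit ≥ yᵀa₃ = 4.5·3 + 7·4 = 41.5.

41.5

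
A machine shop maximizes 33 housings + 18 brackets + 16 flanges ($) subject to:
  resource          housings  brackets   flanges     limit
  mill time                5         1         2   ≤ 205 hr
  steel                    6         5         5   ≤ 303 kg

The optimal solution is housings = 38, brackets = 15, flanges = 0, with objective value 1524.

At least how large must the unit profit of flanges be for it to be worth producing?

At the optimum: mill time uses 205 of 205 (binding); steel uses 303 of 303 (binding).
From A_Bᵀ y = c: 5·y_mill time + 6·y_steel = 33; 1·y_mill time + 5·y_steel = 18.
Solving: y_mill time = 3, y_steel = 3.
flanges enters the basis when its profit ≥ yᵀa₃ = 3·2 + 3·5 = 21.

21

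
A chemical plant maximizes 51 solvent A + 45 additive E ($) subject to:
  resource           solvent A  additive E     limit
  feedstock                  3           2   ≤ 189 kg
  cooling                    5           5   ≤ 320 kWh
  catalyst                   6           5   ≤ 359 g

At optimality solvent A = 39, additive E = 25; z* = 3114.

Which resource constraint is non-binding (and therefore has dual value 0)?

feedstock: 167/189 (slack 22)
cooling: 320/320 (binding)
catalyst: 359/359 (binding)
By complementary slackness, a constraint with positive slack has shadow price 0 → feedstock.

feedstock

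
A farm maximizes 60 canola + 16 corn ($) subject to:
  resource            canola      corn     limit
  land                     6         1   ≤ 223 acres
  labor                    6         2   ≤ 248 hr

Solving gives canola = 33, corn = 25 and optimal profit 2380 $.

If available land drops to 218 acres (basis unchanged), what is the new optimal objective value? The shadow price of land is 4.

2360

Δb = -5, so new z* = 2380 + (4)·(-5) = 2380 − 20 = 2360.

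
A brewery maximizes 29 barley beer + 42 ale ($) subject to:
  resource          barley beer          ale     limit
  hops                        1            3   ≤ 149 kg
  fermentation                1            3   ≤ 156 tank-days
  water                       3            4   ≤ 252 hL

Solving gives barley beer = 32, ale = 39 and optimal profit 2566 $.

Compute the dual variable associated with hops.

Check each constraint at x*: hops 149/149 (tight); fermentation 149/156 (slack 7); water 252/252 (tight).
Since fermentation is not tight, its dual is 0.
From A_Bᵀ y = c: 1·y_hops + 3·y_water = 29; 3·y_hops + 4·y_water = 42.
Solving: y_hops = 2, y_water = 9.
Shadow price of hops = 2.

2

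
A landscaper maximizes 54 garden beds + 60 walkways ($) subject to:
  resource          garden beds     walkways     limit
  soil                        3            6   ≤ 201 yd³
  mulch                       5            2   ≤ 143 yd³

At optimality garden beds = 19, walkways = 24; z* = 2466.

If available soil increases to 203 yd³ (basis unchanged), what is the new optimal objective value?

2482

At the optimum: soil uses 201 of 201 (binding); mulch uses 143 of 143 (binding).
Dual feasibility on the basic columns requires 3·y_soil + 5·y_mulch = 54, 6·y_soil + 2·y_mulch = 60.
This yields shadow prices y_soil = 8, y_mulch = 6.
Δz = y_soil·Δb = 8 × (2) = 16, so new z* = 2466 + 16 = 2482.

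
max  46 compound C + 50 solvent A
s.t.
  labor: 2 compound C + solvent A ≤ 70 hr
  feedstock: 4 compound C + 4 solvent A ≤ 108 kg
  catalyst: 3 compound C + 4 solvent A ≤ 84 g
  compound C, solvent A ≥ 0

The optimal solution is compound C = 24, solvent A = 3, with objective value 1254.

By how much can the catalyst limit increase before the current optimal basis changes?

24

Binding constraints: feedstock, catalyst. The basis is B = [[4,4],[3,4]] with det 4.
Per unit increase in catalyst, x* moves by d = (-1, 1).
The basis stays optimal until compound C reaches 0; allowable increase = 24 g.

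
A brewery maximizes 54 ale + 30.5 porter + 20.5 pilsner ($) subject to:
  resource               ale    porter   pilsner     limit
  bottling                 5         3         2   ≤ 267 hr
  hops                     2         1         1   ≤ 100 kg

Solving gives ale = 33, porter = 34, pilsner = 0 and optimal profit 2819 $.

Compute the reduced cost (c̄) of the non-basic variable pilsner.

Both bottling and hops are binding at x*.
The binding rows give the dual system: 5·y_bottling + 2·y_hops = 54 and 3·y_bottling + 1·y_hops = 30.5.
Solving: y_bottling = 7, y_hops = 9.5.
Reduced cost of pilsner: c₃ − yᵀa₃ = 20.5 − (7·2 + 9.5·1) = 20.5 − 23.5 = -3.

-3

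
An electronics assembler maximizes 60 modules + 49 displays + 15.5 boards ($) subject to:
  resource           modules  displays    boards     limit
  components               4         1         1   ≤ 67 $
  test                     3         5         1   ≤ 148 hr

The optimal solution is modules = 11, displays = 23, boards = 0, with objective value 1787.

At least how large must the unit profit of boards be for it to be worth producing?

Both components and test are binding at x*.
The binding rows give the dual system: 4·y_components + 3·y_test = 60 and 1·y_components + 5·y_test = 49.
This yields shadow prices y_components = 9, y_test = 8.
boards enters the basis when its profit ≥ yᵀa₃ = 9·1 + 8·1 = 17.

17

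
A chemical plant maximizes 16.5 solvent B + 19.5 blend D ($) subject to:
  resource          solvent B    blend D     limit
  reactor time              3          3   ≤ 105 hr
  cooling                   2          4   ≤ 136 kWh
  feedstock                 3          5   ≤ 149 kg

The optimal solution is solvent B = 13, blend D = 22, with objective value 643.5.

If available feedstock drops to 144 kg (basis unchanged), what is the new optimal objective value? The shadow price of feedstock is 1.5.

Δb = -5, so new z* = 643.5 + (1.5)·(-5) = 643.5 − 7.5 = 636.

636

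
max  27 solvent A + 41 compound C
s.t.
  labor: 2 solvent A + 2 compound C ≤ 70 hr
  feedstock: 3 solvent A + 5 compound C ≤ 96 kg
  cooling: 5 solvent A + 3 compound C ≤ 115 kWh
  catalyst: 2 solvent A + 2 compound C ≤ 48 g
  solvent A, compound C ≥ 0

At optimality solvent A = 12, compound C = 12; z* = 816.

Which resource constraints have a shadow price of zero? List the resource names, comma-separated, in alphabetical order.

labor: 48/70 (slack 22)
feedstock: 96/96 (binding)
cooling: 96/115 (slack 19)
catalyst: 48/48 (binding)
By complementary slackness, a constraint with positive slack has shadow price 0 → cooling, labor.

cooling, labor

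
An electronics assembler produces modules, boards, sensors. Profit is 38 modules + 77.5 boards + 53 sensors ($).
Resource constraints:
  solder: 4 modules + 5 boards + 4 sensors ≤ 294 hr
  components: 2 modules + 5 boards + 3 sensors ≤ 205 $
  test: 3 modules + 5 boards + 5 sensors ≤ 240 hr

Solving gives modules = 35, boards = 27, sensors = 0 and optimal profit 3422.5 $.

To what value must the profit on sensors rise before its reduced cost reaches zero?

Binding: components and test. Non-binding: solder (19 unused).
By complementary slackness, y = 0 for the non-binding constraint.
From A_Bᵀ y = c: 2·y_components + 3·y_test = 38; 5·y_components + 5·y_test = 77.5.
This yields shadow prices y_components = 8.5, y_test = 7.
sensors enters the basis when its profit ≥ yᵀa₃ = 8.5·3 + 7·5 = 60.5.

60.5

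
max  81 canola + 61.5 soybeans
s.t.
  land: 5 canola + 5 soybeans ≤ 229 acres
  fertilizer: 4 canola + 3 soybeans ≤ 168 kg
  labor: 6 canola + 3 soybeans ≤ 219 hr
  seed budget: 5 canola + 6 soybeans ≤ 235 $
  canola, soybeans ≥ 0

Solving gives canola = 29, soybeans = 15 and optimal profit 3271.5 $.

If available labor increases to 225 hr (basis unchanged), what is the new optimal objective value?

3322.5

Binding: labor and seed budget. Non-binding: land (9 unused), fertilizer (7 unused).
Since land, fertilizer are not tight, their duals are 0.
The binding rows give the dual system: 6·y_labor + 5·y_seed budget = 81 and 3·y_labor + 6·y_seed budget = 61.5.
Solving: y_labor = 8.5, y_seed budget = 6.
Δz = y_labor·Δb = 8.5 × (6) = 51, so new z* = 3271.5 + 51 = 3322.5.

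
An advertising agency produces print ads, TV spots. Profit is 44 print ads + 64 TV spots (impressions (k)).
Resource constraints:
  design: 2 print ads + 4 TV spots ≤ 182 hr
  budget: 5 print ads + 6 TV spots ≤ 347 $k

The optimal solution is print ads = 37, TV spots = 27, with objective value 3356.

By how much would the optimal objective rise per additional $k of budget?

Check each constraint at x*: design 182/182 (tight); budget 347/347 (tight).
The binding rows give the dual system: 2·y_design + 5·y_budget = 44 and 4·y_design + 6·y_budget = 64.
Solving: y_design = 7, y_budget = 6.
Shadow price of budget = 6.

6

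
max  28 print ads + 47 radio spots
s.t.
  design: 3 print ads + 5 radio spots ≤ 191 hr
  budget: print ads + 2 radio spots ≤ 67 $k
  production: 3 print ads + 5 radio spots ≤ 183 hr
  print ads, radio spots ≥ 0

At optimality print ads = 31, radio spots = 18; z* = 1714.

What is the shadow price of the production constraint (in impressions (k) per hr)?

Binding: budget and production. Non-binding: design (8 unused).
Since design is not tight, its dual is 0.
The binding rows give the dual system: 1·y_budget + 3·y_production = 28 and 2·y_budget + 5·y_production = 47.
This yields shadow prices y_budget = 1, y_production = 9.
Shadow price of production = 9.

9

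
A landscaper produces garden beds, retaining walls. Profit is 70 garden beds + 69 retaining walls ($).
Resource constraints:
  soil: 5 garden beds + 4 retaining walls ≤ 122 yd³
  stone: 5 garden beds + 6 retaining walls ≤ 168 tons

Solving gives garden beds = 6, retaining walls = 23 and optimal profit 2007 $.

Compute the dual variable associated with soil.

7.5

Both soil and stone are binding at x*.
Dual feasibility on the basic columns requires 5·y_soil + 5·y_stone = 70, 4·y_soil + 6·y_stone = 69.
Solving: y_soil = 7.5, y_stone = 6.5.
Shadow price of soil = 7.5.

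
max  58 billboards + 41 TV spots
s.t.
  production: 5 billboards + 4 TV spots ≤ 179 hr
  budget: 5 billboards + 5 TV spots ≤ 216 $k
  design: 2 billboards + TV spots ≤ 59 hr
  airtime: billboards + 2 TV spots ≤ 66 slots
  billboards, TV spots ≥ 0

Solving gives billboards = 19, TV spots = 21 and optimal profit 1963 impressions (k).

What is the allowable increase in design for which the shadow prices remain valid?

12.6

Binding constraints: production, design. The basis is B = [[5,4],[2,1]] with det -3.
Per unit increase in design, x* moves by d = (1.3333, -1.6667).
The basis stays optimal until TV spots reaches 0; allowable increase = 12.6 hr.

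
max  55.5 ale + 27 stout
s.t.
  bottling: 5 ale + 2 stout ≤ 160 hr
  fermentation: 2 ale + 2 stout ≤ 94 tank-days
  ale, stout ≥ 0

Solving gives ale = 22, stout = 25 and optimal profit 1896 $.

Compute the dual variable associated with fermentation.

4

Check each constraint at x*: bottling 160/160 (tight); fermentation 94/94 (tight).
Dual feasibility on the basic columns requires 5·y_bottling + 2·y_fermentation = 55.5, 2·y_bottling + 2·y_fermentation = 27.
Solving: y_bottling = 9.5, y_fermentation = 4.
Shadow price of fermentation = 4.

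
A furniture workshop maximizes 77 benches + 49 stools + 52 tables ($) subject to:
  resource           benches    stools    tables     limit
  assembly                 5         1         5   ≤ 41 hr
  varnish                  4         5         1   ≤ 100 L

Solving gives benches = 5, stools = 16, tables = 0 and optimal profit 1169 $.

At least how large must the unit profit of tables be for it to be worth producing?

53

At the optimum: assembly uses 41 of 41 (binding); varnish uses 100 of 100 (binding).
Dual feasibility on the basic columns requires 5·y_assembly + 4·y_varnish = 77, 1·y_assembly + 5·y_varnish = 49.
→ y_assembly = 9 and y_varnish = 8.
tables enters the basis when its profit ≥ yᵀa₃ = 9·5 + 8·1 = 53.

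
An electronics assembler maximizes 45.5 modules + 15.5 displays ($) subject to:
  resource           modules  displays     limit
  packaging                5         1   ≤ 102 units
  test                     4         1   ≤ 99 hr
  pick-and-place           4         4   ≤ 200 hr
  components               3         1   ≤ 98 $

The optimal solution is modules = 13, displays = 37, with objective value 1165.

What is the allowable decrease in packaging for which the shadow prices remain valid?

52

Binding constraints: packaging, pick-and-place. The basis is B = [[5,1],[4,4]] with det 16.
Per unit decrease in packaging, x* moves by d = (-0.25, 0.25).
The basis stays optimal until modules reaches 0; allowable decrease = 52 units.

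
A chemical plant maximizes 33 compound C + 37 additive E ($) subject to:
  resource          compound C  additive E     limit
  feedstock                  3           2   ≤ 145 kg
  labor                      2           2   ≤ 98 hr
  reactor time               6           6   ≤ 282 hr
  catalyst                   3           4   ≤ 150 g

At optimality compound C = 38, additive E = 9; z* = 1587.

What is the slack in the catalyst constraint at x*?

catalyst used = 3·38 + 4·9 = 150; slack = 150 − 150 = 0.

0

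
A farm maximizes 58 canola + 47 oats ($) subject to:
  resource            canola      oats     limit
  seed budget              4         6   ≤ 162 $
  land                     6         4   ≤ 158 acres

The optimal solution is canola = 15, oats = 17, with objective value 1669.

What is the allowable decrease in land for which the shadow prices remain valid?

50

Binding constraints: seed budget, land. The basis is B = [[4,6],[6,4]] with det -20.
Per unit decrease in land, x* moves by d = (-0.3, 0.2).
The basis stays optimal until canola reaches 0; allowable decrease = 50 acres.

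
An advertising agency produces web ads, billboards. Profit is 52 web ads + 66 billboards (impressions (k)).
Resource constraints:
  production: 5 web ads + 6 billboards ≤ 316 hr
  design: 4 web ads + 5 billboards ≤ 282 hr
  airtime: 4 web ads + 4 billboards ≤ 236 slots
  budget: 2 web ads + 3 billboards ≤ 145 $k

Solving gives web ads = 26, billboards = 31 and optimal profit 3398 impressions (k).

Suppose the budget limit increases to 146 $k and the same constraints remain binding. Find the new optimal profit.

Binding: production and budget. Non-binding: design (23 unused), airtime (8 unused).
By complementary slackness, y = 0 for the non-binding constraints.
Dual feasibility on the basic columns requires 5·y_production + 2·y_budget = 52, 6·y_production + 3·y_budget = 66.
→ y_production = 8 and y_budget = 6.
Δz = y_budget·Δb = 6 × (1) = 6, so new z* = 3398 + 6 = 3404.

3404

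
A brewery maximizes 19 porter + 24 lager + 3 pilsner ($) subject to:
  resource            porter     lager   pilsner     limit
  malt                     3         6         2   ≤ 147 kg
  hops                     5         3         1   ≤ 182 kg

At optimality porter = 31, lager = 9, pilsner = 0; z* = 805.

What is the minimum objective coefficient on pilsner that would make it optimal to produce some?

Both malt and hops are binding at x*.
From A_Bᵀ y = c: 3·y_malt + 5·y_hops = 19; 6·y_malt + 3·y_hops = 24.
→ y_malt = 3 and y_hops = 2.
pilsner enters the basis when its profit ≥ yᵀa₃ = 3·2 + 2·1 = 8.

8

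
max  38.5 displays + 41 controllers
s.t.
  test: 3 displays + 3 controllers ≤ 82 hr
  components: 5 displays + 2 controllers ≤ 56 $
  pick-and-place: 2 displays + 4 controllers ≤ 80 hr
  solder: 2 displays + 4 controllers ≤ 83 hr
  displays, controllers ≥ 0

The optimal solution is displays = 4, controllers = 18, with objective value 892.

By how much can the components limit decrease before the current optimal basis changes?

Binding constraints: components, pick-and-place. The basis is B = [[5,2],[2,4]] with det 16.
Per unit decrease in components, x* moves by d = (-0.25, 0.125).
The basis stays optimal until displays reaches 0; allowable decrease = 16 $.

16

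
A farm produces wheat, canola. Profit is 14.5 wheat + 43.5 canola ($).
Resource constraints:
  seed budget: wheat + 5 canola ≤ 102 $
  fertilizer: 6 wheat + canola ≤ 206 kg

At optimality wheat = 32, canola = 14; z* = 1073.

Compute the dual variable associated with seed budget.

8.5

At the optimum: seed budget uses 102 of 102 (binding); fertilizer uses 206 of 206 (binding).
Dual feasibility on the basic columns requires 1·y_seed budget + 6·y_fertilizer = 14.5, 5·y_seed budget + 1·y_fertilizer = 43.5.
Solving: y_seed budget = 8.5, y_fertilizer = 1.
Shadow price of seed budget = 8.5.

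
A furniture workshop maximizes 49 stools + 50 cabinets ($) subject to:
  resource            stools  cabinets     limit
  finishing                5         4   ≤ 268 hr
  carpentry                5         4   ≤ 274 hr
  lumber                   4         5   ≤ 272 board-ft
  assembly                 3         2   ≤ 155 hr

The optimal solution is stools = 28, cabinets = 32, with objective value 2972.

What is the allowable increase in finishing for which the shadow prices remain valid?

6

Binding constraints: finishing, lumber. The basis is B = [[5,4],[4,5]] with det 9.
Per unit increase in finishing, x* moves by d = (0.5556, -0.4444).
The basis stays optimal until carpentry becomes binding; allowable increase = 6 hr.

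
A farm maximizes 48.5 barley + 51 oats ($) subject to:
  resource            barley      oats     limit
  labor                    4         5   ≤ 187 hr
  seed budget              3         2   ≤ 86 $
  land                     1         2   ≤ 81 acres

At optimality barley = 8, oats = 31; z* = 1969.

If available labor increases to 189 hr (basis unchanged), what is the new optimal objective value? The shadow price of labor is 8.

1985

Δb = 2, so new z* = 1969 + (8)·(2) = 1969 + 16 = 1985.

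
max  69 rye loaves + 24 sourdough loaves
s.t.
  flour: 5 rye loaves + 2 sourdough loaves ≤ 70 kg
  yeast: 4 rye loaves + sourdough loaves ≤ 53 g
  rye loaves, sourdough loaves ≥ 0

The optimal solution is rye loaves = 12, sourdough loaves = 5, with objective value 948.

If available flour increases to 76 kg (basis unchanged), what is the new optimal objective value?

At the optimum: flour uses 70 of 70 (binding); yeast uses 53 of 53 (binding).
The binding rows give the dual system: 5·y_flour + 4·y_yeast = 69 and 2·y_flour + 1·y_yeast = 24.
This yields shadow prices y_flour = 9, y_yeast = 6.
Δz = y_flour·Δb = 9 × (6) = 54, so new z* = 948 + 54 = 1002.

1002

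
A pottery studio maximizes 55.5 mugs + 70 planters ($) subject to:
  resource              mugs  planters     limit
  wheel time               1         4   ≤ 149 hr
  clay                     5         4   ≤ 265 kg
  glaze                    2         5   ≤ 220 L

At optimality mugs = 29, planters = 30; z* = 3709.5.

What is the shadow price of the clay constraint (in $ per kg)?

Binding: wheel time and clay. Non-binding: glaze (12 unused).
Slack constraints have shadow price 0 (complementary slackness).
From A_Bᵀ y = c: 1·y_wheel time + 5·y_clay = 55.5; 4·y_wheel time + 4·y_clay = 70.
This yields shadow prices y_wheel time = 8, y_clay = 9.5.
Shadow price of clay = 9.5.

9.5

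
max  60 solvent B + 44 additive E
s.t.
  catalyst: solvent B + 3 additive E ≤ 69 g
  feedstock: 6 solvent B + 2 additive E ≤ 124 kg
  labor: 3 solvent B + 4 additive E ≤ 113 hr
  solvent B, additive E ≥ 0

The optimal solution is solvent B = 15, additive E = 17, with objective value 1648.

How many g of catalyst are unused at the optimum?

catalyst used = 1·15 + 3·17 = 66; slack = 69 − 66 = 3.

3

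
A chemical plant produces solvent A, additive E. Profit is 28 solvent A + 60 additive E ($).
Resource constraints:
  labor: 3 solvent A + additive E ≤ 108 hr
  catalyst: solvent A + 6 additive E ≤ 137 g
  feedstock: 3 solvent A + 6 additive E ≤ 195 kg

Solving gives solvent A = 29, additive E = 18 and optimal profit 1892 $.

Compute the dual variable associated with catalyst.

1

At the optimum: labor uses 105 of 108 (slack = 3); catalyst uses 137 of 137 (binding); feedstock uses 195 of 195 (binding).
Slack constraints have shadow price 0 (complementary slackness).
The binding rows give the dual system: 1·y_catalyst + 3·y_feedstock = 28 and 6·y_catalyst + 6·y_feedstock = 60.
→ y_catalyst = 1 and y_feedstock = 9.
Shadow price of catalyst = 1.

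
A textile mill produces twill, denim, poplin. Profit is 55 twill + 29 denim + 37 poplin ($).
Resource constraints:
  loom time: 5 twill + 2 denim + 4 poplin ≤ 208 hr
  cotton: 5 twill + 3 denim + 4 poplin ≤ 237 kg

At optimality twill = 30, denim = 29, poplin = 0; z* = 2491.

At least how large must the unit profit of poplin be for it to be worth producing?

44

Check each constraint at x*: loom time 208/208 (tight); cotton 237/237 (tight).
Dual feasibility on the basic columns requires 5·y_loom time + 5·y_cotton = 55, 2·y_loom time + 3·y_cotton = 29.
This yields shadow prices y_loom time = 4, y_cotton = 7.
poplin enters the basis when its profit ≥ yᵀa₃ = 4·4 + 7·4 = 44.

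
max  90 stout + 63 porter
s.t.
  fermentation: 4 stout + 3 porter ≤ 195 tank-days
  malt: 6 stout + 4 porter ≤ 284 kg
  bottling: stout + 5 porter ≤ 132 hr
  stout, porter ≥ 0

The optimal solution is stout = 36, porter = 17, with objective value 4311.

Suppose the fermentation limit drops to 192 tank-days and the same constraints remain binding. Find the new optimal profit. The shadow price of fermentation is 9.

Δb = -3, so new z* = 4311 + (9)·(-3) = 4311 − 27 = 4284.

4284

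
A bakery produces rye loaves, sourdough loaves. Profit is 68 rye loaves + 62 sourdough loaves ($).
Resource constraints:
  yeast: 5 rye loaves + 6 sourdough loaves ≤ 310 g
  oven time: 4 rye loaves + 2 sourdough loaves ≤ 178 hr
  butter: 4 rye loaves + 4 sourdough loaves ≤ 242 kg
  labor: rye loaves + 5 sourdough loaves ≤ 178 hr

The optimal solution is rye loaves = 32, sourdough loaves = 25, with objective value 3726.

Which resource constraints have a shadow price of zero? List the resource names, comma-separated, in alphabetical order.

butter, labor

yeast: 310/310 (binding)
oven time: 178/178 (binding)
butter: 228/242 (slack 14)
labor: 157/178 (slack 21)
By complementary slackness, a constraint with positive slack has shadow price 0 → butter, labor.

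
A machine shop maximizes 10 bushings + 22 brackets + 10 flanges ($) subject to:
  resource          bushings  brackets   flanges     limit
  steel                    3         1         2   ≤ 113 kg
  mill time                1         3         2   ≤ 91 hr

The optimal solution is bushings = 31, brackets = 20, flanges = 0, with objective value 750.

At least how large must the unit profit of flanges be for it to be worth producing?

16

Both steel and mill time are binding at x*.
From A_Bᵀ y = c: 3·y_steel + 1·y_mill time = 10; 1·y_steel + 3·y_mill time = 22.
Solving: y_steel = 1, y_mill time = 7.
flanges enters the basis when its profit ≥ yᵀa₃ = 1·2 + 7·2 = 16.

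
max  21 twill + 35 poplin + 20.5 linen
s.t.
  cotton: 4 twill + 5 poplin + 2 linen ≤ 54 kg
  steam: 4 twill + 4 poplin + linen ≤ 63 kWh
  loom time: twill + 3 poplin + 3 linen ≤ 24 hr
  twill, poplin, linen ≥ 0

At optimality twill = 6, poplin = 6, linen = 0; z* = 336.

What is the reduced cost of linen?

Binding: cotton and loom time. Non-binding: steam (15 unused).
Slack constraints have shadow price 0 (complementary slackness).
Dual feasibility on the basic columns requires 4·y_cotton + 1·y_loom time = 21, 5·y_cotton + 3·y_loom time = 35.
This yields shadow prices y_cotton = 4, y_loom time = 5.
Reduced cost of linen: c₃ − yᵀa₃ = 20.5 − (4·2 + 5·3) = 20.5 − 23 = -2.5.

-2.5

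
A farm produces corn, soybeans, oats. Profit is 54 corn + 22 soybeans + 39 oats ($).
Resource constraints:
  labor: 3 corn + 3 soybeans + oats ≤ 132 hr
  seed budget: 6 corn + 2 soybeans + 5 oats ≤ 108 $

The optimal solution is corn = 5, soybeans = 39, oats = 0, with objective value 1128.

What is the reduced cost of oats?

Check each constraint at x*: labor 132/132 (tight); seed budget 108/108 (tight).
From A_Bᵀ y = c: 3·y_labor + 6·y_seed budget = 54; 3·y_labor + 2·y_seed budget = 22.
This yields shadow prices y_labor = 2, y_seed budget = 8.
Reduced cost of oats: c₃ − yᵀa₃ = 39 − (2·1 + 8·5) = 39 − 42 = -3.

-3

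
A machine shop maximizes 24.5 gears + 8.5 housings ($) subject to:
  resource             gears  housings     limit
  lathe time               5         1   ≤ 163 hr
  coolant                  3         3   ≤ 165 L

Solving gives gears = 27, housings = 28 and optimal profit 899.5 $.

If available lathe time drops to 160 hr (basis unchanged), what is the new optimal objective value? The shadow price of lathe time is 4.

887.5

Δb = -3, so new z* = 899.5 + (4)·(-3) = 899.5 − 12 = 887.5.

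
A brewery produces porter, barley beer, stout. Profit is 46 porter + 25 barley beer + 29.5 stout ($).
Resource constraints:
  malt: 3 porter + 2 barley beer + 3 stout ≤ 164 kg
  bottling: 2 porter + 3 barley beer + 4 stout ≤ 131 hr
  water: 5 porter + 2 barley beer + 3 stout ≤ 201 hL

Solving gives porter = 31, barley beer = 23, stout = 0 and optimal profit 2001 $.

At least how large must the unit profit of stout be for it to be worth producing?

At the optimum: malt uses 139 of 164 (slack = 25); bottling uses 131 of 131 (binding); water uses 201 of 201 (binding).
Slack constraints have shadow price 0 (complementary slackness).
From A_Bᵀ y = c: 2·y_bottling + 5·y_water = 46; 3·y_bottling + 2·y_water = 25.
This yields shadow prices y_bottling = 3, y_water = 8.
stout enters the basis when its profit ≥ yᵀa₃ = 3·4 + 8·3 = 36.

36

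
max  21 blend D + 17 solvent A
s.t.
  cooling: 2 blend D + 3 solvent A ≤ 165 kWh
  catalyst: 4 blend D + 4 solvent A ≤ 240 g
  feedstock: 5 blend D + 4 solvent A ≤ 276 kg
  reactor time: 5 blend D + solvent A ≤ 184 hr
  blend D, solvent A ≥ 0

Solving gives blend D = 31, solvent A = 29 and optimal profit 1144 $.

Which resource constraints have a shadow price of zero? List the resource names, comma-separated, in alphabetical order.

cooling, feedstock

cooling: 149/165 (slack 16)
catalyst: 240/240 (binding)
feedstock: 271/276 (slack 5)
reactor time: 184/184 (binding)
By complementary slackness, a constraint with positive slack has shadow price 0 → cooling, feedstock.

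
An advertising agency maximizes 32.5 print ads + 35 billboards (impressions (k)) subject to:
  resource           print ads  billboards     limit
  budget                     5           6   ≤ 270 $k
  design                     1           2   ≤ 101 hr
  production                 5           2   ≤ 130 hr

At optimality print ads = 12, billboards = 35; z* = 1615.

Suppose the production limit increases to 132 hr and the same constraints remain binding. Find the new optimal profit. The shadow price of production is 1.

1617

Δb = 2, so new z* = 1615 + (1)·(2) = 1615 + 2 = 1617.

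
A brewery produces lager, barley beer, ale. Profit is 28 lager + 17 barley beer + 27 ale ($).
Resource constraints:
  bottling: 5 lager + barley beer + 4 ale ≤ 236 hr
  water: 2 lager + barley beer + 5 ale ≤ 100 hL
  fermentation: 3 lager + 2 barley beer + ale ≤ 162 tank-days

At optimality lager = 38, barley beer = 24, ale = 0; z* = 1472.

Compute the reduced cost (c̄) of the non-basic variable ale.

At the optimum: bottling uses 214 of 236 (slack = 22); water uses 100 of 100 (binding); fermentation uses 162 of 162 (binding).
By complementary slackness, y = 0 for the non-binding constraint.
Dual feasibility on the basic columns requires 2·y_water + 3·y_fermentation = 28, 1·y_water + 2·y_fermentation = 17.
→ y_water = 5 and y_fermentation = 6.
Reduced cost of ale: c₃ − yᵀa₃ = 27 − (5·5 + 6·1) = 27 − 31 = -4.

-4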